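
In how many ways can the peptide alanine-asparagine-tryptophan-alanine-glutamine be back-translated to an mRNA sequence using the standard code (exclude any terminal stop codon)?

64

Ala: 4 codons.
Asn: 2 codons.
Trp: 1 codon.
Ala: 4 codons.
Gln: 2 codons.
4 × 2 × 1 × 4 × 2 = 64.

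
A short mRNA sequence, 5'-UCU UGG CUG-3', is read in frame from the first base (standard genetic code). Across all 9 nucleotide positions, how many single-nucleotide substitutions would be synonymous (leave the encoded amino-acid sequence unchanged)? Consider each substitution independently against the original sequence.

Codon 1 (UCU, Ser): 3 synonymous substitutions.
Codon 2 (UGG, Trp): 0 synonymous substitutions.
Codon 3 (CUG, Leu): 4 synonymous substitutions.
Total: 3 + 0 + 4 = 7.

7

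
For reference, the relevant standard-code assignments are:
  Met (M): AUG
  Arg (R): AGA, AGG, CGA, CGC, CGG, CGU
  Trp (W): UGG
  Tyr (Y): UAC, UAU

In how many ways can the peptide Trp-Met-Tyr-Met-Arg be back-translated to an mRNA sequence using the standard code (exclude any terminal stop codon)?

12

Trp: 1 codon.
Met: 1 codon.
Tyr: 2 codons.
Met: 1 codon.
Arg: 6 codons.
1 × 1 × 2 × 1 × 6 = 12.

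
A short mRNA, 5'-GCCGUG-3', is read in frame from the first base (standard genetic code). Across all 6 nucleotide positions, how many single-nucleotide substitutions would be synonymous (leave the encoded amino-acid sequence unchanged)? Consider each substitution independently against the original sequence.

Codon 1 (GCC, Ala): 3 synonymous substitutions.
Codon 2 (GUG, Val): 3 synonymous substitutions.
Total: 3 + 3 = 6.

6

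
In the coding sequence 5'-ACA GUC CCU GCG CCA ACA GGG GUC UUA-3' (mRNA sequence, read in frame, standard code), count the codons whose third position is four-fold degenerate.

Codon 1 ACA (Thr): third position 4-fold.
Codon 2 GUC (Val): third position 4-fold.
Codon 3 CCU (Pro): third position 4-fold.
Codon 4 GCG (Ala): third position 4-fold.
Codon 5 CCA (Pro): third position 4-fold.
Codon 6 ACA (Thr): third position 4-fold.
Codon 7 GGG (Gly): third position 4-fold.
Codon 8 GUC (Val): third position 4-fold.
Codon 9 UUA (Leu): third position 2-fold.
Four-fold degenerate third positions: 8.

8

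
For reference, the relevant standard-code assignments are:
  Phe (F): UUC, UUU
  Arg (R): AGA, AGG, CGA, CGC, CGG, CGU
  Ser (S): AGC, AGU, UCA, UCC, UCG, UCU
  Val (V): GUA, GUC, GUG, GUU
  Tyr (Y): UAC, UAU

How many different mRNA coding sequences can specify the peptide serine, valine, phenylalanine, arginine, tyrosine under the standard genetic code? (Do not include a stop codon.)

Ser: 6 codons.
Val: 4 codons.
Phe: 2 codons.
Arg: 6 codons.
Tyr: 2 codons.
6 × 4 × 2 × 6 × 2 = 576.

576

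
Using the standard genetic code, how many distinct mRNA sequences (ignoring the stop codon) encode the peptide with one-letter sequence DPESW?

96

Asp: 2 codons.
Pro: 4 codons.
Glu: 2 codons.
Ser: 6 codons.
Trp: 1 codon.
2 × 4 × 2 × 6 × 1 = 96.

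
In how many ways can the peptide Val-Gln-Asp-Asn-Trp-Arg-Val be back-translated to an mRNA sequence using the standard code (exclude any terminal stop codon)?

768

Val: 4 codons.
Gln: 2 codons.
Asp: 2 codons.
Asn: 2 codons.
Trp: 1 codon.
Arg: 6 codons.
Val: 4 codons.
4 × 2 × 2 × 2 × 1 × 6 × 4 = 768.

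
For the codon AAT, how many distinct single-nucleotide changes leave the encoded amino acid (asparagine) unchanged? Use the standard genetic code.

Position 1: none → 0 synonymous.
Position 2: none → 0 synonymous.
Position 3: AAC → 1 synonymous.
Total: 0 + 0 + 1 = 1.

1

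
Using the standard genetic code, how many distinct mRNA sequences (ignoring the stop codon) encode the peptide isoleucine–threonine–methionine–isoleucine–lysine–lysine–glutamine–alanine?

1152

Ile: 3 codons.
Thr: 4 codons.
Met: 1 codon.
Ile: 3 codons.
Lys: 2 codons.
Lys: 2 codons.
Gln: 2 codons.
Ala: 4 codons.
3 × 4 × 1 × 3 × 2 × 2 × 2 × 4 = 1152.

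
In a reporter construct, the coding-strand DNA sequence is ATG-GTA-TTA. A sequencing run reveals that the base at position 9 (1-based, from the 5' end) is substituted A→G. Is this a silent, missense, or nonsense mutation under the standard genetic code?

Position 9 falls in codon 3: TTA → Leu.
After the substitution the codon is TTG → Leu.
Both encode Leu, so the change is synonymous.

silent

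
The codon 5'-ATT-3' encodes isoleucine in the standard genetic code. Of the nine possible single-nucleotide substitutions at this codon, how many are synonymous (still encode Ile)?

Position 1: none → 0 synonymous.
Position 2: none → 0 synonymous.
Position 3: ATC, ATA → 2 synonymous.
Total: 0 + 0 + 2 = 2.

2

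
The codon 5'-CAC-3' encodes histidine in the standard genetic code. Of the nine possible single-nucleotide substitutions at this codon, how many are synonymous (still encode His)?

Position 1: none → 0 synonymous.
Position 2: none → 0 synonymous.
Position 3: CAU → 1 synonymous.
Total: 0 + 0 + 1 = 1.

1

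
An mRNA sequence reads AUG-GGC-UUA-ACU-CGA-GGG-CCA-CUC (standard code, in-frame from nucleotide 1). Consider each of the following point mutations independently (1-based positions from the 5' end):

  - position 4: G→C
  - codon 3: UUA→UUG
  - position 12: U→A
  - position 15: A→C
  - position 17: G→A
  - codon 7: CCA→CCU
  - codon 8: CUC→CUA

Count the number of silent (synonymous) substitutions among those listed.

Codon 2: GGC (Gly) → CGC (Arg) — missense.
Codon 3: UUA (Leu) → UUG (Leu) — synonymous.
Codon 4: ACU (Thr) → ACA (Thr) — synonymous.
Codon 5: CGA (Arg) → CGC (Arg) — synonymous.
Codon 6: GGG (Gly) → GAG (Glu) — missense.
Codon 7: CCA (Pro) → CCU (Pro) — synonymous.
Codon 8: CUC (Leu) → CUA (Leu) — synonymous.
Synonymous: 5 of 7.

5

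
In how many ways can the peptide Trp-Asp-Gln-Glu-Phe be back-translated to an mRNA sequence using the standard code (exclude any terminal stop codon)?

16

Trp: 1 codon.
Asp: 2 codons.
Gln: 2 codons.
Glu: 2 codons.
Phe: 2 codons.
1 × 2 × 2 × 2 × 2 = 16.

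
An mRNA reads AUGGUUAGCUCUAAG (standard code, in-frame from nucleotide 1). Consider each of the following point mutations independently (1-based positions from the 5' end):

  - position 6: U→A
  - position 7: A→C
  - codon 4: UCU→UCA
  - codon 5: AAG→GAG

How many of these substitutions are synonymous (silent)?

Codon 2: GUU (Val) → GUA (Val) — synonymous.
Codon 3: AGC (Ser) → CGC (Arg) — missense.
Codon 4: UCU (Ser) → UCA (Ser) — synonymous.
Codon 5: AAG (Lys) → GAG (Glu) — missense.
Synonymous: 2 of 4.

2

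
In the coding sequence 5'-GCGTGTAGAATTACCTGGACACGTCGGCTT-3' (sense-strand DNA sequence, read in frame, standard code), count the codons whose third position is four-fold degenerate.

6

Codon 1 GCG (Ala): third position 4-fold.
Codon 2 TGT (Cys): third position 2-fold.
Codon 3 AGA (Arg): third position 2-fold.
Codon 4 ATT (Ile): third position 3-fold.
Codon 5 ACC (Thr): third position 4-fold.
Codon 6 TGG (Trp): third position 1-fold.
Codon 7 ACA (Thr): third position 4-fold.
Codon 8 CGT (Arg): third position 4-fold.
Codon 9 CGG (Arg): third position 4-fold.
Codon 10 CTT (Leu): third position 4-fold.
Four-fold degenerate third positions: 6.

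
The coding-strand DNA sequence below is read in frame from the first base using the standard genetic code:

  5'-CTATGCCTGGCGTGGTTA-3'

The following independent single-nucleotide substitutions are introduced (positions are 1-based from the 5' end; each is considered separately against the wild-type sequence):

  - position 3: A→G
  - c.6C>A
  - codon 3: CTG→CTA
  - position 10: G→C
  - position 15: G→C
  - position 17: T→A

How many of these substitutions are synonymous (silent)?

Codon 1: CTA (Leu) → CTG (Leu) — synonymous.
Codon 2: TGC (Cys) → TGA (Stop) — nonsense.
Codon 3: CTG (Leu) → CTA (Leu) — synonymous.
Codon 4: GCG (Ala) → CCG (Pro) — missense.
Codon 5: TGG (Trp) → TGC (Cys) — missense.
Codon 6: TTA (Leu) → TAA (Stop) — nonsense.
Synonymous: 2 of 6.

2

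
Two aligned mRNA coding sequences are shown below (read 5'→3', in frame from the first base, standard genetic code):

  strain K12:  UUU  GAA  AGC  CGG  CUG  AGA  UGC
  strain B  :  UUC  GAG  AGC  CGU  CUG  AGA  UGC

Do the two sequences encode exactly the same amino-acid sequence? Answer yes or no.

yes

Codon 1: UUU Phe / UUC Phe — synonymous.
Codon 2: GAA Glu / GAG Glu — synonymous.
Codon 3: AGC Ser / AGC Ser — identical.
Codon 4: CGG Arg / CGU Arg — synonymous.
Codon 5: CUG Leu / CUG Leu — identical.
Codon 6: AGA Arg / AGA Arg — identical.
Codon 7: UGC Cys / UGC Cys — identical.
Nonsynonymous differences: 0 → same protein.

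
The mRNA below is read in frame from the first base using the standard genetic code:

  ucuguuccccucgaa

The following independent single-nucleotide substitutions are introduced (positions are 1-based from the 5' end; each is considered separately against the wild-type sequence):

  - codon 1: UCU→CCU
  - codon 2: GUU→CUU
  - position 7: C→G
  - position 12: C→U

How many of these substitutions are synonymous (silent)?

Codon 1: UCU (Ser) → CCU (Pro) — missense.
Codon 2: GUU (Val) → CUU (Leu) — missense.
Codon 3: CCC (Pro) → GCC (Ala) — missense.
Codon 4: CUC (Leu) → CUU (Leu) — synonymous.
Synonymous: 1 of 4.

1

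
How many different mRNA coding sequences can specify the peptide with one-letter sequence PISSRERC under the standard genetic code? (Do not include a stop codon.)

Pro: 4 codons.
Ile: 3 codons.
Ser: 6 codons.
Ser: 6 codons.
Arg: 6 codons.
Glu: 2 codons.
Arg: 6 codons.
Cys: 2 codons.
4 × 3 × 6 × 6 × 6 × 2 × 6 × 2 = 62208.

62208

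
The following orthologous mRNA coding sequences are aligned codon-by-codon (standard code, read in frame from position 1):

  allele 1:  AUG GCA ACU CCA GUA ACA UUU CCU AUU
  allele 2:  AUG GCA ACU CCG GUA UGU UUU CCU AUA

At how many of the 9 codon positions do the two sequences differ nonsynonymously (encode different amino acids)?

1

Codon 1: AUG Met / AUG Met — identical.
Codon 2: GCA Ala / GCA Ala — identical.
Codon 3: ACU Thr / ACU Thr — identical.
Codon 4: CCA Pro / CCG Pro — synonymous.
Codon 5: GUA Val / GUA Val — identical.
Codon 6: ACA Thr / UGU Cys — nonsynonymous.
Codon 7: UUU Phe / UUU Phe — identical.
Codon 8: CCU Pro / CCU Pro — identical.
Codon 9: AUU Ile / AUA Ile — synonymous.
Nonsynonymous differences: 1.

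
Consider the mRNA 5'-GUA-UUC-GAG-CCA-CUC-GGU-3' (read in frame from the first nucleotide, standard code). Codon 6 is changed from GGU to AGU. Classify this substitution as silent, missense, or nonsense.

missense

Position 16 falls in codon 6: GGU → Gly.
After the substitution the codon is AGU → Ser.
Gly ≠ Ser, so this is a missense mutation.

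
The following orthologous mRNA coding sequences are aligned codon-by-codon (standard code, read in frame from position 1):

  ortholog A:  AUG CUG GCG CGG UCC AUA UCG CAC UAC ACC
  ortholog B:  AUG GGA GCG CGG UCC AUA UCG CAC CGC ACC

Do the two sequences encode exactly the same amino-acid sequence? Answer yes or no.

no

Codon 1: AUG Met / AUG Met — identical.
Codon 2: CUG Leu / GGA Gly — nonsynonymous.
Codon 3: GCG Ala / GCG Ala — identical.
Codon 4: CGG Arg / CGG Arg — identical.
Codon 5: UCC Ser / UCC Ser — identical.
Codon 6: AUA Ile / AUA Ile — identical.
Codon 7: UCG Ser / UCG Ser — identical.
Codon 8: CAC His / CAC His — identical.
Codon 9: UAC Tyr / CGC Arg — nonsynonymous.
Codon 10: ACC Thr / ACC Thr — identical.
Nonsynonymous differences: 2 → different protein.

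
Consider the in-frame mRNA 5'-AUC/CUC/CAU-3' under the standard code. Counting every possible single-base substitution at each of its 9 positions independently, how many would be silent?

Codon 1 (AUC, Ile): 2 synonymous substitutions.
Codon 2 (CUC, Leu): 3 synonymous substitutions.
Codon 3 (CAU, His): 1 synonymous substitution.
Total: 2 + 3 + 1 = 6.

6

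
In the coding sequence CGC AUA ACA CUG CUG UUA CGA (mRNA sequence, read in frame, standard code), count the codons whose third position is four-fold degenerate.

5

Codon 1 CGC (Arg): third position 4-fold.
Codon 2 AUA (Ile): third position 3-fold.
Codon 3 ACA (Thr): third position 4-fold.
Codon 4 CUG (Leu): third position 4-fold.
Codon 5 CUG (Leu): third position 4-fold.
Codon 6 UUA (Leu): third position 2-fold.
Codon 7 CGA (Arg): third position 4-fold.
Four-fold degenerate third positions: 5.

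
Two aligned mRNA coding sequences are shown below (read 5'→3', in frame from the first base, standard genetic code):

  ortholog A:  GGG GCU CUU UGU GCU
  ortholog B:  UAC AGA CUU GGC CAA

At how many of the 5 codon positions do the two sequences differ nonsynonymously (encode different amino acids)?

Codon 1: GGG Gly / UAC Tyr — nonsynonymous.
Codon 2: GCU Ala / AGA Arg — nonsynonymous.
Codon 3: CUU Leu / CUU Leu — identical.
Codon 4: UGU Cys / GGC Gly — nonsynonymous.
Codon 5: GCU Ala / CAA Gln — nonsynonymous.
Nonsynonymous differences: 4.

4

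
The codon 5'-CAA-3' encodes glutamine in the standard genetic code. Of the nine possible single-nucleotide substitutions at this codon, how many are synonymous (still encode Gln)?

1

Position 1: none → 0 synonymous.
Position 2: none → 0 synonymous.
Position 3: CAG → 1 synonymous.
Total: 0 + 0 + 1 = 1.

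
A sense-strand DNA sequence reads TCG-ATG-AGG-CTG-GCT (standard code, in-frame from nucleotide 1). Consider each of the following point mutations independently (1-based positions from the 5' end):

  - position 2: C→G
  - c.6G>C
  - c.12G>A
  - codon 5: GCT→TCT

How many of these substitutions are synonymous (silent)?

Codon 1: TCG (Ser) → TGG (Trp) — missense.
Codon 2: ATG (Met) → ATC (Ile) — missense.
Codon 4: CTG (Leu) → CTA (Leu) — synonymous.
Codon 5: GCT (Ala) → TCT (Ser) — missense.
Synonymous: 1 of 4.

1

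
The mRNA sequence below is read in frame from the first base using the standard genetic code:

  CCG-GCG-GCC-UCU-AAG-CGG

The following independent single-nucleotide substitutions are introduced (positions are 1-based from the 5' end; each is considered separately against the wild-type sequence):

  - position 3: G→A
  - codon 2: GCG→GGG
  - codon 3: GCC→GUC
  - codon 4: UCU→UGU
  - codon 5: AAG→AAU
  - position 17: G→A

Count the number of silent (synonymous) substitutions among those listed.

1

Codon 1: CCG (Pro) → CCA (Pro) — synonymous.
Codon 2: GCG (Ala) → GGG (Gly) — missense.
Codon 3: GCC (Ala) → GUC (Val) — missense.
Codon 4: UCU (Ser) → UGU (Cys) — missense.
Codon 5: AAG (Lys) → AAU (Asn) — missense.
Codon 6: CGG (Arg) → CAG (Gln) — missense.
Synonymous: 1 of 6.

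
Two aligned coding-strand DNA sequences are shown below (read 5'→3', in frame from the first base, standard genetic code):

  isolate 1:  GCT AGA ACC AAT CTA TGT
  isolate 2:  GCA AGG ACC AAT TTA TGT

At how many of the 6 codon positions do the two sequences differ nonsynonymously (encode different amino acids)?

Codon 1: GCT Ala / GCA Ala — synonymous.
Codon 2: AGA Arg / AGG Arg — synonymous.
Codon 3: ACC Thr / ACC Thr — identical.
Codon 4: AAT Asn / AAT Asn — identical.
Codon 5: CTA Leu / TTA Leu — synonymous.
Codon 6: TGT Cys / TGT Cys — identical.
Nonsynonymous differences: 0.

0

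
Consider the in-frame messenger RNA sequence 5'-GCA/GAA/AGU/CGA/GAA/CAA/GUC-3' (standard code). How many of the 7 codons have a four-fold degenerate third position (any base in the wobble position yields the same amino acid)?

Codon 1 GCA (Ala): third position 4-fold.
Codon 2 GAA (Glu): third position 2-fold.
Codon 3 AGU (Ser): third position 2-fold.
Codon 4 CGA (Arg): third position 4-fold.
Codon 5 GAA (Glu): third position 2-fold.
Codon 6 CAA (Gln): third position 2-fold.
Codon 7 GUC (Val): third position 4-fold.
Four-fold degenerate third positions: 3.

3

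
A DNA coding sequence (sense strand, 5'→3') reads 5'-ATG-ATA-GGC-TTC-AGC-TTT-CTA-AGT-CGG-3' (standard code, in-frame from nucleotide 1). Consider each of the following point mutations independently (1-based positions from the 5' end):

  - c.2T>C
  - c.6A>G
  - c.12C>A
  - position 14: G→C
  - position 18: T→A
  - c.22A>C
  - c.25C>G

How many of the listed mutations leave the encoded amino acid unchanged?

0

Codon 1: ATG (Met) → ACG (Thr) — missense.
Codon 2: ATA (Ile) → ATG (Met) — missense.
Codon 4: TTC (Phe) → TTA (Leu) — missense.
Codon 5: AGC (Ser) → ACC (Thr) — missense.
Codon 6: TTT (Phe) → TTA (Leu) — missense.
Codon 8: AGT (Ser) → CGT (Arg) — missense.
Codon 9: CGG (Arg) → GGG (Gly) — missense.
Synonymous: 0 of 7.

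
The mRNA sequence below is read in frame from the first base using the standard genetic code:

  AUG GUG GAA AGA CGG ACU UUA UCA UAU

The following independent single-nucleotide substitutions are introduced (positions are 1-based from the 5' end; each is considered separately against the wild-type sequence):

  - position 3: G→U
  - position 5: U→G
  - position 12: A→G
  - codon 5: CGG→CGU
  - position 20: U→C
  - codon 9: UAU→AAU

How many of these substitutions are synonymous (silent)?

2

Codon 1: AUG (Met) → AUU (Ile) — missense.
Codon 2: GUG (Val) → GGG (Gly) — missense.
Codon 4: AGA (Arg) → AGG (Arg) — synonymous.
Codon 5: CGG (Arg) → CGU (Arg) — synonymous.
Codon 7: UUA (Leu) → UCA (Ser) — missense.
Codon 9: UAU (Tyr) → AAU (Asn) — missense.
Synonymous: 2 of 6.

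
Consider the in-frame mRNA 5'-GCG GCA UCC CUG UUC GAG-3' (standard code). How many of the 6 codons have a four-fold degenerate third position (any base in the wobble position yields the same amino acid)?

Codon 1 GCG (Ala): third position 4-fold.
Codon 2 GCA (Ala): third position 4-fold.
Codon 3 UCC (Ser): third position 4-fold.
Codon 4 CUG (Leu): third position 4-fold.
Codon 5 UUC (Phe): third position 2-fold.
Codon 6 GAG (Glu): third position 2-fold.
Four-fold degenerate third positions: 4.

4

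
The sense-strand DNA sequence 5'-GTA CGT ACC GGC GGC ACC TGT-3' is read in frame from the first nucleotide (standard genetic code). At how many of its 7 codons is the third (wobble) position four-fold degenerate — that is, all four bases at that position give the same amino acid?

6

Codon 1 GTA (Val): third position 4-fold.
Codon 2 CGT (Arg): third position 4-fold.
Codon 3 ACC (Thr): third position 4-fold.
Codon 4 GGC (Gly): third position 4-fold.
Codon 5 GGC (Gly): third position 4-fold.
Codon 6 ACC (Thr): third position 4-fold.
Codon 7 TGT (Cys): third position 2-fold.
Four-fold degenerate third positions: 6.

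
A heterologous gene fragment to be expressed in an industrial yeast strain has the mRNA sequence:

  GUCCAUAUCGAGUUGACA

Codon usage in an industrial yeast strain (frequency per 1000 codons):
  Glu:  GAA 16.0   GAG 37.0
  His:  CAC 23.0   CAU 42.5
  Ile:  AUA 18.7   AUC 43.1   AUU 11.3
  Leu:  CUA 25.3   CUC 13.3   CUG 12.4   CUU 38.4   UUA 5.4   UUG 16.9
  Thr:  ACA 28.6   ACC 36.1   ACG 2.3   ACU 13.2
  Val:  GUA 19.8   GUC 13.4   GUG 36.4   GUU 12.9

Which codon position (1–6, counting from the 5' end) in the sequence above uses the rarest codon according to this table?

Codon 1 GUC (Val): 13.4 per 1000.
Codon 2 CAU (His): 42.5 per 1000.
Codon 3 AUC (Ile): 43.1 per 1000.
Codon 4 GAG (Glu): 37.0 per 1000.
Codon 5 UUG (Leu): 16.9 per 1000.
Codon 6 ACA (Thr): 28.6 per 1000.
Lowest frequency is 13.4 at codon 1.

1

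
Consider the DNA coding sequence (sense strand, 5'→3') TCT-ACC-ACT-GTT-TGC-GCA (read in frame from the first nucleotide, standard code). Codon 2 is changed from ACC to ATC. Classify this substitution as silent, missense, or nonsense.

missense

Position 5 falls in codon 2: ACC → Thr.
After the substitution the codon is ATC → Ile.
Thr ≠ Ile, so this is a missense mutation.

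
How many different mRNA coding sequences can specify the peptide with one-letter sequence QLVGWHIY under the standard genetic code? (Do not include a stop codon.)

2304

Gln: 2 codons.
Leu: 6 codons.
Val: 4 codons.
Gly: 4 codons.
Trp: 1 codon.
His: 2 codons.
Ile: 3 codons.
Tyr: 2 codons.
2 × 6 × 4 × 4 × 1 × 2 × 3 × 2 = 2304.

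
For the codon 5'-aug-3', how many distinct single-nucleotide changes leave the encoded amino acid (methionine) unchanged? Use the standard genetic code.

0

Position 1: none → 0 synonymous.
Position 2: none → 0 synonymous.
Position 3: none → 0 synonymous.
Total: 0 + 0 + 0 = 0.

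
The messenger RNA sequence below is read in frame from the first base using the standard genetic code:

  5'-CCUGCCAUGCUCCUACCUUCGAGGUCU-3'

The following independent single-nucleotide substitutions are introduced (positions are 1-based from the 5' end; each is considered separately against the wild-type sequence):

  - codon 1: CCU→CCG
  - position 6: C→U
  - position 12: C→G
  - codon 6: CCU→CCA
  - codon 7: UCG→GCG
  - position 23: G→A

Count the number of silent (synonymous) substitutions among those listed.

Codon 1: CCU (Pro) → CCG (Pro) — synonymous.
Codon 2: GCC (Ala) → GCU (Ala) — synonymous.
Codon 4: CUC (Leu) → CUG (Leu) — synonymous.
Codon 6: CCU (Pro) → CCA (Pro) — synonymous.
Codon 7: UCG (Ser) → GCG (Ala) — missense.
Codon 8: AGG (Arg) → AAG (Lys) — missense.
Synonymous: 4 of 6.

4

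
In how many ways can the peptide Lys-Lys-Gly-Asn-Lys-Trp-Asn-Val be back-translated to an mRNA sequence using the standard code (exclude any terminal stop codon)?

512

Lys: 2 codons.
Lys: 2 codons.
Gly: 4 codons.
Asn: 2 codons.
Lys: 2 codons.
Trp: 1 codon.
Asn: 2 codons.
Val: 4 codons.
2 × 2 × 4 × 2 × 2 × 1 × 2 × 4 = 512.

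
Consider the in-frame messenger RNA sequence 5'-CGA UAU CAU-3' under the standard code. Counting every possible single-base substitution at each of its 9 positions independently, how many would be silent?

6

Codon 1 (CGA, Arg): 4 synonymous substitutions.
Codon 2 (UAU, Tyr): 1 synonymous substitution.
Codon 3 (CAU, His): 1 synonymous substitution.
Total: 4 + 1 + 1 = 6.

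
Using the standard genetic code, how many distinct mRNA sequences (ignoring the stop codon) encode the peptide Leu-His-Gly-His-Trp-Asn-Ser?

Leu: 6 codons.
His: 2 codons.
Gly: 4 codons.
His: 2 codons.
Trp: 1 codon.
Asn: 2 codons.
Ser: 6 codons.
6 × 2 × 4 × 2 × 1 × 2 × 6 = 1152.

1152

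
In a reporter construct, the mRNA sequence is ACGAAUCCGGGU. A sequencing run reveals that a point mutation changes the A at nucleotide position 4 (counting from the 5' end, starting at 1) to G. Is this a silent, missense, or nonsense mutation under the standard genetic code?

Position 4 falls in codon 2: AAU → Asn.
After the substitution the codon is GAU → Asp.
Asn ≠ Asp, so this is a missense mutation.

missense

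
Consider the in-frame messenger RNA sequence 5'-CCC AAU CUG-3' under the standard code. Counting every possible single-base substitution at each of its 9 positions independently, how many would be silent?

Codon 1 (CCC, Pro): 3 synonymous substitutions.
Codon 2 (AAU, Asn): 1 synonymous substitution.
Codon 3 (CUG, Leu): 4 synonymous substitutions.
Total: 3 + 1 + 4 = 8.

8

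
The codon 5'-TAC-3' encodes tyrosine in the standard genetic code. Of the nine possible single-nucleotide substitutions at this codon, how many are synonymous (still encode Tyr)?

Position 1: none → 0 synonymous.
Position 2: none → 0 synonymous.
Position 3: TAT → 1 synonymous.
Total: 0 + 0 + 1 = 1.

1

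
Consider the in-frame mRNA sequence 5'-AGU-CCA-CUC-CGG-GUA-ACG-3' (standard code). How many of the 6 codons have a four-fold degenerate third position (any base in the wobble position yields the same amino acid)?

Codon 1 AGU (Ser): third position 2-fold.
Codon 2 CCA (Pro): third position 4-fold.
Codon 3 CUC (Leu): third position 4-fold.
Codon 4 CGG (Arg): third position 4-fold.
Codon 5 GUA (Val): third position 4-fold.
Codon 6 ACG (Thr): third position 4-fold.
Four-fold degenerate third positions: 5.

5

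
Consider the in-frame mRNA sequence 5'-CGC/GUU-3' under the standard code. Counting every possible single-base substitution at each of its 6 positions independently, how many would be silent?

6

Codon 1 (CGC, Arg): 3 synonymous substitutions.
Codon 2 (GUU, Val): 3 synonymous substitutions.
Total: 3 + 3 = 6.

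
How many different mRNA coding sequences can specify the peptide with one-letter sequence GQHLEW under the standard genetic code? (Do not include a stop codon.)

Gly: 4 codons.
Gln: 2 codons.
His: 2 codons.
Leu: 6 codons.
Glu: 2 codons.
Trp: 1 codon.
4 × 2 × 2 × 6 × 2 × 1 = 192.

192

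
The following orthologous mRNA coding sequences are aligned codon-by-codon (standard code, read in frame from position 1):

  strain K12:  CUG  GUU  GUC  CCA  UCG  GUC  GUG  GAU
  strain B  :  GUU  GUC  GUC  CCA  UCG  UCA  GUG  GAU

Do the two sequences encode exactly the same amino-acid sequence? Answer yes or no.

Codon 1: CUG Leu / GUU Val — nonsynonymous.
Codon 2: GUU Val / GUC Val — synonymous.
Codon 3: GUC Val / GUC Val — identical.
Codon 4: CCA Pro / CCA Pro — identical.
Codon 5: UCG Ser / UCG Ser — identical.
Codon 6: GUC Val / UCA Ser — nonsynonymous.
Codon 7: GUG Val / GUG Val — identical.
Codon 8: GAU Asp / GAU Asp — identical.
Nonsynonymous differences: 2 → different protein.

no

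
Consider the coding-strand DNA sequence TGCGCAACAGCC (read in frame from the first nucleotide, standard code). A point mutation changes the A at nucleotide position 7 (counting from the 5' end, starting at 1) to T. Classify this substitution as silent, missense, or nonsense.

Position 7 falls in codon 3: ACA → Thr.
After the substitution the codon is TCA → Ser.
Thr ≠ Ser, so this is a missense mutation.

missense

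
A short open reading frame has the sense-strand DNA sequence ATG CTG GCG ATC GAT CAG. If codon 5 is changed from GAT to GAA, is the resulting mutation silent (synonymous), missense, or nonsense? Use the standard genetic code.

Position 15 falls in codon 5: GAT → Asp.
After the substitution the codon is GAA → Glu.
Asp ≠ Glu, so this is a missense mutation.

missense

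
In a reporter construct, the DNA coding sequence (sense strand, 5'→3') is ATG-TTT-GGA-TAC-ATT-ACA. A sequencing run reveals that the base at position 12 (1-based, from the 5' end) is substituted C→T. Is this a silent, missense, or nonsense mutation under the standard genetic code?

Position 12 falls in codon 4: TAC → Tyr.
After the substitution the codon is TAT → Tyr.
Both encode Tyr, so the change is synonymous.

silent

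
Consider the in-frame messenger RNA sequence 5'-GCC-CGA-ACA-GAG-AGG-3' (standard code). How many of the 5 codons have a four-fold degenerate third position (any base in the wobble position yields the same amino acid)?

Codon 1 GCC (Ala): third position 4-fold.
Codon 2 CGA (Arg): third position 4-fold.
Codon 3 ACA (Thr): third position 4-fold.
Codon 4 GAG (Glu): third position 2-fold.
Codon 5 AGG (Arg): third position 2-fold.
Four-fold degenerate third positions: 3.

3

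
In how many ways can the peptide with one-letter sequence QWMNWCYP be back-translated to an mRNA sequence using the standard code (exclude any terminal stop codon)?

Gln: 2 codons.
Trp: 1 codon.
Met: 1 codon.
Asn: 2 codons.
Trp: 1 codon.
Cys: 2 codons.
Tyr: 2 codons.
Pro: 4 codons.
2 × 1 × 1 × 2 × 1 × 2 × 2 × 4 = 64.

64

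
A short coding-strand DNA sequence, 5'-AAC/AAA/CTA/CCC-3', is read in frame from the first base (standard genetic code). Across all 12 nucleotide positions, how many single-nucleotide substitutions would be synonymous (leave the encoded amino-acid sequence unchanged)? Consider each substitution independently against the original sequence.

Codon 1 (AAC, Asn): 1 synonymous substitution.
Codon 2 (AAA, Lys): 1 synonymous substitution.
Codon 3 (CTA, Leu): 4 synonymous substitutions.
Codon 4 (CCC, Pro): 3 synonymous substitutions.
Total: 1 + 1 + 4 + 3 = 9.

9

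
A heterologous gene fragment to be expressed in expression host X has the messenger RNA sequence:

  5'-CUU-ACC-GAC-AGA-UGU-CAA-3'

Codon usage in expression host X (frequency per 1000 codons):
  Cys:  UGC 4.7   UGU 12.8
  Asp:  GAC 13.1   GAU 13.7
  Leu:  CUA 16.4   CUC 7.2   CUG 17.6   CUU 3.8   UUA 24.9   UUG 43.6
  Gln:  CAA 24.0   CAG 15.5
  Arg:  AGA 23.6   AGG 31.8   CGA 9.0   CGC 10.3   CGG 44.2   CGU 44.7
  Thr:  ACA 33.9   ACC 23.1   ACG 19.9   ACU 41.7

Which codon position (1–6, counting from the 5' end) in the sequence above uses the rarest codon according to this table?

1

Codon 1 CUU (Leu): 3.8 per 1000.
Codon 2 ACC (Thr): 23.1 per 1000.
Codon 3 GAC (Asp): 13.1 per 1000.
Codon 4 AGA (Arg): 23.6 per 1000.
Codon 5 UGU (Cys): 12.8 per 1000.
Codon 6 CAA (Gln): 24.0 per 1000.
Lowest frequency is 3.8 at codon 1.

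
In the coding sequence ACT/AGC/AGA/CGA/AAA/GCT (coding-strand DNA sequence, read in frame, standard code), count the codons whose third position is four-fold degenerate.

3

Codon 1 ACT (Thr): third position 4-fold.
Codon 2 AGC (Ser): third position 2-fold.
Codon 3 AGA (Arg): third position 2-fold.
Codon 4 CGA (Arg): third position 4-fold.
Codon 5 AAA (Lys): third position 2-fold.
Codon 6 GCT (Ala): third position 4-fold.
Four-fold degenerate third positions: 3.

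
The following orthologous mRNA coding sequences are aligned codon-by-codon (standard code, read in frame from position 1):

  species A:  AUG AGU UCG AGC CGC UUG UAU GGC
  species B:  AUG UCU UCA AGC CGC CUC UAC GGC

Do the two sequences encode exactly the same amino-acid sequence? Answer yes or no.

Codon 1: AUG Met / AUG Met — identical.
Codon 2: AGU Ser / UCU Ser — synonymous.
Codon 3: UCG Ser / UCA Ser — synonymous.
Codon 4: AGC Ser / AGC Ser — identical.
Codon 5: CGC Arg / CGC Arg — identical.
Codon 6: UUG Leu / CUC Leu — synonymous.
Codon 7: UAU Tyr / UAC Tyr — synonymous.
Codon 8: GGC Gly / GGC Gly — identical.
Nonsynonymous differences: 0 → same protein.

yes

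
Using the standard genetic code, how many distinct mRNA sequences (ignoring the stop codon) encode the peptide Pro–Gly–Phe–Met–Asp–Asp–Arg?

Pro: 4 codons.
Gly: 4 codons.
Phe: 2 codons.
Met: 1 codon.
Asp: 2 codons.
Asp: 2 codons.
Arg: 6 codons.
4 × 4 × 2 × 1 × 2 × 2 × 6 = 768.

768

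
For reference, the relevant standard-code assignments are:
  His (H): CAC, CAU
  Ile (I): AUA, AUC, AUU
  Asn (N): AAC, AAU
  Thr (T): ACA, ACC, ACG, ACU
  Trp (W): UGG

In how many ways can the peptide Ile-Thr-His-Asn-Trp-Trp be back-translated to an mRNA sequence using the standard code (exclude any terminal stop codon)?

48

Ile: 3 codons.
Thr: 4 codons.
His: 2 codons.
Asn: 2 codons.
Trp: 1 codon.
Trp: 1 codon.
3 × 4 × 2 × 2 × 1 × 1 = 48.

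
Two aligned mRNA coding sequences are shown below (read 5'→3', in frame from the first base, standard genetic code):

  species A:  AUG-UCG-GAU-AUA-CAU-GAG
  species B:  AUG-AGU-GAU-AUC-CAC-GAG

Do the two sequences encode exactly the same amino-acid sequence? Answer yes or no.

yes

Codon 1: AUG Met / AUG Met — identical.
Codon 2: UCG Ser / AGU Ser — synonymous.
Codon 3: GAU Asp / GAU Asp — identical.
Codon 4: AUA Ile / AUC Ile — synonymous.
Codon 5: CAU His / CAC His — synonymous.
Codon 6: GAG Glu / GAG Glu — identical.
Nonsynonymous differences: 0 → same protein.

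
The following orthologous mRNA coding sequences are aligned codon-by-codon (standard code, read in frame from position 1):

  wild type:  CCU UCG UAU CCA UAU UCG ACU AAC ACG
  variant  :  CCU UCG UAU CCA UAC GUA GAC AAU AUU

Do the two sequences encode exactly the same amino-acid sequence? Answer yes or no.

Codon 1: CCU Pro / CCU Pro — identical.
Codon 2: UCG Ser / UCG Ser — identical.
Codon 3: UAU Tyr / UAU Tyr — identical.
Codon 4: CCA Pro / CCA Pro — identical.
Codon 5: UAU Tyr / UAC Tyr — synonymous.
Codon 6: UCG Ser / GUA Val — nonsynonymous.
Codon 7: ACU Thr / GAC Asp — nonsynonymous.
Codon 8: AAC Asn / AAU Asn — synonymous.
Codon 9: ACG Thr / AUU Ile — nonsynonymous.
Nonsynonymous differences: 3 → different protein.

no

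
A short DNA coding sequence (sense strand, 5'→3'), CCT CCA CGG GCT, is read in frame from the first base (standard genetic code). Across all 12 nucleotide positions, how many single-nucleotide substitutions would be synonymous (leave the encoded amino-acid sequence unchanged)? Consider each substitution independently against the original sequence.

Codon 1 (CCT, Pro): 3 synonymous substitutions.
Codon 2 (CCA, Pro): 3 synonymous substitutions.
Codon 3 (CGG, Arg): 4 synonymous substitutions.
Codon 4 (GCT, Ala): 3 synonymous substitutions.
Total: 3 + 3 + 4 + 3 = 13.

13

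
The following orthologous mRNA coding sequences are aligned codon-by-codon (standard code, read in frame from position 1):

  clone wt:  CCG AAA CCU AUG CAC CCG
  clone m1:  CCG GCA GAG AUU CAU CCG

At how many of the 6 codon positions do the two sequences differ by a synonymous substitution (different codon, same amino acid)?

Codon 1: CCG Pro / CCG Pro — identical.
Codon 2: AAA Lys / GCA Ala — nonsynonymous.
Codon 3: CCU Pro / GAG Glu — nonsynonymous.
Codon 4: AUG Met / AUU Ile — nonsynonymous.
Codon 5: CAC His / CAU His — synonymous.
Codon 6: CCG Pro / CCG Pro — identical.
Synonymous differences: 1.

1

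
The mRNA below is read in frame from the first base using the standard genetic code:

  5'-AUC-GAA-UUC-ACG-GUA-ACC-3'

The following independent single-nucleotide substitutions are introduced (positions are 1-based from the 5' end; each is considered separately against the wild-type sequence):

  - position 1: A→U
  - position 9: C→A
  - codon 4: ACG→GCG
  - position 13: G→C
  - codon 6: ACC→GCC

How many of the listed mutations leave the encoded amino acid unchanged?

0

Codon 1: AUC (Ile) → UUC (Phe) — missense.
Codon 3: UUC (Phe) → UUA (Leu) — missense.
Codon 4: ACG (Thr) → GCG (Ala) — missense.
Codon 5: GUA (Val) → CUA (Leu) — missense.
Codon 6: ACC (Thr) → GCC (Ala) — missense.
Synonymous: 0 of 5.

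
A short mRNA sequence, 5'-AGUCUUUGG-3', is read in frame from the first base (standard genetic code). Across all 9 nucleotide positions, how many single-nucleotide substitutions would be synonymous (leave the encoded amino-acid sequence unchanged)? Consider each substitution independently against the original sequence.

4

Codon 1 (AGU, Ser): 1 synonymous substitution.
Codon 2 (CUU, Leu): 3 synonymous substitutions.
Codon 3 (UGG, Trp): 0 synonymous substitutions.
Total: 1 + 3 + 0 = 4.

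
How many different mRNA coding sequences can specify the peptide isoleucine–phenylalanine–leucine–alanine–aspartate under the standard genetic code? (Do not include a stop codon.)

288

Ile: 3 codons.
Phe: 2 codons.
Leu: 6 codons.
Ala: 4 codons.
Asp: 2 codons.
3 × 2 × 6 × 4 × 2 = 288.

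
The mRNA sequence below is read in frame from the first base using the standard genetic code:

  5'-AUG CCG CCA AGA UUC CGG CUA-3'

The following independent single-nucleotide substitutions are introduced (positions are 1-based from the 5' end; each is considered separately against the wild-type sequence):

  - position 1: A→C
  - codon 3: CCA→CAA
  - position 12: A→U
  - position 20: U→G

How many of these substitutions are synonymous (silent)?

Codon 1: AUG (Met) → CUG (Leu) — missense.
Codon 3: CCA (Pro) → CAA (Gln) — missense.
Codon 4: AGA (Arg) → AGU (Ser) — missense.
Codon 7: CUA (Leu) → CGA (Arg) — missense.
Synonymous: 0 of 4.

0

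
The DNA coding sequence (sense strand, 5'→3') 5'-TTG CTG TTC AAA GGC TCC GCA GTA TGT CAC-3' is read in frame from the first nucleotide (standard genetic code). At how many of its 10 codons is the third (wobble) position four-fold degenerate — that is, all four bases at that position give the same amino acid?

Codon 1 TTG (Leu): third position 2-fold.
Codon 2 CTG (Leu): third position 4-fold.
Codon 3 TTC (Phe): third position 2-fold.
Codon 4 AAA (Lys): third position 2-fold.
Codon 5 GGC (Gly): third position 4-fold.
Codon 6 TCC (Ser): third position 4-fold.
Codon 7 GCA (Ala): third position 4-fold.
Codon 8 GTA (Val): third position 4-fold.
Codon 9 TGT (Cys): third position 2-fold.
Codon 10 CAC (His): third position 2-fold.
Four-fold degenerate third positions: 5.

5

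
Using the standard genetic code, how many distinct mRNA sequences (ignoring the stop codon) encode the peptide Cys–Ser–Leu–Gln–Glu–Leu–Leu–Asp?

20736

Cys: 2 codons.
Ser: 6 codons.
Leu: 6 codons.
Gln: 2 codons.
Glu: 2 codons.
Leu: 6 codons.
Leu: 6 codons.
Asp: 2 codons.
2 × 6 × 6 × 2 × 2 × 6 × 6 × 2 = 20736.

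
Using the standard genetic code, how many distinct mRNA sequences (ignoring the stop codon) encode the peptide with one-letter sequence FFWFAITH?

768

Phe: 2 codons.
Phe: 2 codons.
Trp: 1 codon.
Phe: 2 codons.
Ala: 4 codons.
Ile: 3 codons.
Thr: 4 codons.
His: 2 codons.
2 × 2 × 1 × 2 × 4 × 3 × 4 × 2 = 768.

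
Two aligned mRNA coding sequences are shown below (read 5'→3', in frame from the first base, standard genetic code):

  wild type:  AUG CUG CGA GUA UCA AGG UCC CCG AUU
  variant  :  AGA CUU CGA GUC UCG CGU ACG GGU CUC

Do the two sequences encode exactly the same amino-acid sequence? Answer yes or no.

no

Codon 1: AUG Met / AGA Arg — nonsynonymous.
Codon 2: CUG Leu / CUU Leu — synonymous.
Codon 3: CGA Arg / CGA Arg — identical.
Codon 4: GUA Val / GUC Val — synonymous.
Codon 5: UCA Ser / UCG Ser — synonymous.
Codon 6: AGG Arg / CGU Arg — synonymous.
Codon 7: UCC Ser / ACG Thr — nonsynonymous.
Codon 8: CCG Pro / GGU Gly — nonsynonymous.
Codon 9: AUU Ile / CUC Leu — nonsynonymous.
Nonsynonymous differences: 4 → different protein.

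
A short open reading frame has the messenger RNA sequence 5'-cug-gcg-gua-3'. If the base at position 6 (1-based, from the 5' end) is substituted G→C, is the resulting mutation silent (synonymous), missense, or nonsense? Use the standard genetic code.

Position 6 falls in codon 2: GCG → Ala.
After the substitution the codon is GCC → Ala.
Both encode Ala, so the change is synonymous.

silent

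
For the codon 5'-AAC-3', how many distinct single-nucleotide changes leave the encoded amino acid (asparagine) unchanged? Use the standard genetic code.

Position 1: none → 0 synonymous.
Position 2: none → 0 synonymous.
Position 3: AAU → 1 synonymous.
Total: 0 + 0 + 1 = 1.

1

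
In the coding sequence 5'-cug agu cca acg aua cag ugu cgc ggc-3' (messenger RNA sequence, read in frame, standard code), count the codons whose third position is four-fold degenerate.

5

Codon 1 CUG (Leu): third position 4-fold.
Codon 2 AGU (Ser): third position 2-fold.
Codon 3 CCA (Pro): third position 4-fold.
Codon 4 ACG (Thr): third position 4-fold.
Codon 5 AUA (Ile): third position 3-fold.
Codon 6 CAG (Gln): third position 2-fold.
Codon 7 UGU (Cys): third position 2-fold.
Codon 8 CGC (Arg): third position 4-fold.
Codon 9 GGC (Gly): third position 4-fold.
Four-fold degenerate third positions: 5.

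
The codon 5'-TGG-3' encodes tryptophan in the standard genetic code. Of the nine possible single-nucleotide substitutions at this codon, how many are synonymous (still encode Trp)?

0

Position 1: none → 0 synonymous.
Position 2: none → 0 synonymous.
Position 3: none → 0 synonymous.
Total: 0 + 0 + 0 = 0.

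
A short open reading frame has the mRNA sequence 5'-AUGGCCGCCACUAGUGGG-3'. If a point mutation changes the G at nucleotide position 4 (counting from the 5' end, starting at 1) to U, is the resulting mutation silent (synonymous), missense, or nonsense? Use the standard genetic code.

missense

Position 4 falls in codon 2: GCC → Ala.
After the substitution the codon is UCC → Ser.
Ala ≠ Ser, so this is a missense mutation.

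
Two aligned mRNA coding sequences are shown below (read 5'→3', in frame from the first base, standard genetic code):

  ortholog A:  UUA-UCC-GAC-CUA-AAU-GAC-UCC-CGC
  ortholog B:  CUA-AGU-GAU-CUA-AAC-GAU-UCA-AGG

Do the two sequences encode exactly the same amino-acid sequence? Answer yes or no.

yes

Codon 1: UUA Leu / CUA Leu — synonymous.
Codon 2: UCC Ser / AGU Ser — synonymous.
Codon 3: GAC Asp / GAU Asp — synonymous.
Codon 4: CUA Leu / CUA Leu — identical.
Codon 5: AAU Asn / AAC Asn — synonymous.
Codon 6: GAC Asp / GAU Asp — synonymous.
Codon 7: UCC Ser / UCA Ser — synonymous.
Codon 8: CGC Arg / AGG Arg — synonymous.
Nonsynonymous differences: 0 → same protein.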